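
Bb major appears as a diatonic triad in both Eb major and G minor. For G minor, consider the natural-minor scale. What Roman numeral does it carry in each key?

The scale of Eb major is Eb F G Ab Bb C D; Bb is degree 5, and the triad built there (Bb-D-F) is major, so it is V.
The scale of G minor (natural minor) is G A Bb C D Eb F; Bb is degree 3, and the triad built there (Bb-D-F) is major, so it is III.

V in Eb major; III in G minor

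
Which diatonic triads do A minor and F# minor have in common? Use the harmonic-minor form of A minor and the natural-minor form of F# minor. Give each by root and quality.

E, G#dim

Triads in A minor (harmonic minor): Am (i), Bdim (ii°), Caug (III+), Dm (iv), E (V), F (VI), G#dim (vii°).
Triads in F# minor (natural minor): F#m (i), G#dim (ii°), A (III), Bm (iv), C#m (v), D (VI), E (VII).
Shared triads with their functions: E (V in A minor, VII in F# minor); G#dim (vii° in A minor, ii° in F# minor).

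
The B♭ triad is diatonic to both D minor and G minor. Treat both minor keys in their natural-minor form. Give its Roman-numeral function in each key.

VI in D minor; III in G minor

The scale of D minor (natural minor) is D E F G A B♭ C; B♭ is degree 6, and the triad built there (B♭-D-F) is major, so it is VI.
The scale of G minor (natural minor) is G A B♭ C D E♭ F; B♭ is degree 3, and the triad built there (B♭-D-F) is major, so it is III.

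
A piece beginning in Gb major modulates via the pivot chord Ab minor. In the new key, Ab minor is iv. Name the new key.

The numeral iv denotes a minor triad on scale degree 4. With Ab on degree 4, the tonic of the new key is Eb.
Degree 4 carries a minor triad in minor keys, so the destination is Eb minor.
Check: the diatonic triads of Eb minor (natural minor) are Ebm (i), Fdim (ii°), Gb (III), Abm (iv), Bbm (v), Cb (VI), Db (VII) — Ab minor is indeed iv.

Eb minor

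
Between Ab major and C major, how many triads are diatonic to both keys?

0

Diatonic triads of Ab major: Ab (I), Bbm (ii), Cm (iii), Db (IV), Eb (V), Fm (vi), Gdim (vii°).
Diatonic triads of C major: C (I), Dm (ii), Em (iii), F (IV), G (V), Am (vi), Bdim (vii°).
No triad has the same root and quality in both keys.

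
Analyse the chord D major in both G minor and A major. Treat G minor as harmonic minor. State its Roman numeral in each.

The scale of G minor (harmonic minor) is G A Bb C D Eb F#; D is degree 5, and the triad built there (D-F#-A) is major, so it is V.
The scale of A major is A B C# D E F# G#; D is degree 4, and the triad built there (D-F#-A) is major, so it is IV.

V in G minor; IV in A major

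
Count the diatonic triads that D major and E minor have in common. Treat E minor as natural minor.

4

Diatonic triads of D major: D (I), Em (ii), F#m (iii), G (IV), A (V), Bm (vi), C#dim (vii°).
Diatonic triads of E minor (natural minor): Em (i), F#dim (ii°), G (III), Am (iv), Bm (v), C (VI), D (VII).
Matching root and quality in both lists: D, Em, G, Bm.
That gives 4 common triads.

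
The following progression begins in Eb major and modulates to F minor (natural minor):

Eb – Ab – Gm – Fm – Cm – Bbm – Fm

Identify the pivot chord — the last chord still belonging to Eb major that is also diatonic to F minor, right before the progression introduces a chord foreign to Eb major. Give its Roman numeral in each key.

Chords diatonic to Eb major: Eb, Fm, Gm, Ab, Bb, Cm, Ddim.
Reading the progression, the first chord not in that set is Bbm, so the modulation leaves Eb major there.
The chord immediately before Bbm is Cm, which is diatonic to both keys: vi in Eb major and v in F minor.

Cm — vi in Eb major, v in F minor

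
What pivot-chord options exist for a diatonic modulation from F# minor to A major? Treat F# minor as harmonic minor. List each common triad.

Triads in F# minor (harmonic minor): F# minor (i), G# diminished (ii°), A augmented (III+), B minor (iv), C# major (V), D major (VI), E# diminished (vii°).
Triads in A major: A major (I), B minor (ii), C# minor (iii), D major (IV), E major (V), F# minor (vi), G# diminished (vii°).
Shared triads with their functions: F# minor (i in F# minor, vi in A major); G# diminished (ii° in F# minor, vii° in A major); B minor (iv in F# minor, ii in A major); D major (VI in F# minor, IV in A major).

F#m, G#dim, Bm, D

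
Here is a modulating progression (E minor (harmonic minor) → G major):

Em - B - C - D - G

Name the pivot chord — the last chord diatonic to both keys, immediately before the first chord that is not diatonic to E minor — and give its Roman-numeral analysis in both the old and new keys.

Chords diatonic to E minor: Em, F♯dim, Gaug, Am, B, C, D♯dim.
Reading the progression, the first chord not in that set is D, so the modulation leaves E minor there.
The chord immediately before D is C, which is diatonic to both keys: VI in E minor and IV in G major.

C — VI in E minor, IV in G major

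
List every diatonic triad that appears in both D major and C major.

Triads in D major: D major (I), E minor (ii), F♯ minor (iii), G major (IV), A major (V), B minor (vi), C♯ diminished (vii°).
Triads in C major: C major (I), D minor (ii), E minor (iii), F major (IV), G major (V), A minor (vi), B diminished (vii°).
Shared triads with their functions: E minor (ii in D major, iii in C major); G major (IV in D major, V in C major).

Em, G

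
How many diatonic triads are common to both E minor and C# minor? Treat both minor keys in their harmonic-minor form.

Diatonic triads of E minor (harmonic minor): E minor (i), F# diminished (ii°), G augmented (III+), A minor (iv), B major (V), C major (VI), D# diminished (vii°).
Diatonic triads of C# minor (harmonic minor): C# minor (i), D# diminished (ii°), E augmented (III+), F# minor (iv), G# major (V), A major (VI), B# diminished (vii°).
Matching root and quality in both lists: D# diminished.
That gives 1 common triad.

1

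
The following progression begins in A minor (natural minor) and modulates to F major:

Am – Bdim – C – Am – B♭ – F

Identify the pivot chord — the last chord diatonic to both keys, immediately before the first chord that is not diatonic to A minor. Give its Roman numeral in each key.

Chords diatonic to A minor: Am, Bdim, C, Dm, Em, F, G.
Reading the progression, the first chord not in that set is B♭, so the modulation leaves A minor there.
The chord immediately before B♭ is Am, which is diatonic to both keys: i in A minor and iii in F major.

Am — i in A minor, iii in F major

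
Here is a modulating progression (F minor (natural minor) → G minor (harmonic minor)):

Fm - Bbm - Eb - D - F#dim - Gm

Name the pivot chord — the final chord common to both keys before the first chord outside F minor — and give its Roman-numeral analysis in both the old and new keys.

Chords diatonic to F minor: Fm, Gdim, Ab, Bbm, Cm, Db, Eb.
Reading the progression, the first chord not in that set is D, so the modulation leaves F minor there.
The chord immediately before D is Eb, which is diatonic to both keys: VII in F minor and VI in G minor.

Eb — VII in F minor, VI in G minor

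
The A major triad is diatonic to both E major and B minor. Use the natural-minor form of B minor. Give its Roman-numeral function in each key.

IV in E major; VII in B minor

The scale of E major is E F# G# A B C# D#; A is degree 4, and the triad built there (A-C#-E) is major, so it is IV.
The scale of B minor (natural minor) is B C# D E F# G A; A is degree 7, and the triad built there (A-C#-E) is major, so it is VII.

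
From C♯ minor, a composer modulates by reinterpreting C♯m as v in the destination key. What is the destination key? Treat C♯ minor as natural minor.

The numeral v denotes a minor triad on scale degree 5. With C♯ on degree 5, the tonic of the new key is F♯.
Degree 5 carries a minor triad in natural-minor keys, so the destination is F♯ minor.
Check: the diatonic triads of F♯ minor (natural minor) are F♯m (i), G♯dim (ii°), A (III), Bm (iv), C♯m (v), D (VI), E (VII) — C♯m is indeed v.

F♯ minor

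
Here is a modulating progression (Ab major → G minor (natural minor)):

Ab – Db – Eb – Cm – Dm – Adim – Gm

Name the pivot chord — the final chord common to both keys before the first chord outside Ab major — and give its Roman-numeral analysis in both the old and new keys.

Cm — iii in Ab major, iv in G minor

Chords diatonic to Ab major: Ab, Bbm, Cm, Db, Eb, Fm, Gdim.
Reading the progression, the first chord not in that set is Dm, so the modulation leaves Ab major there.
The chord immediately before Dm is Cm, which is diatonic to both keys: iii in Ab major and iv in G minor.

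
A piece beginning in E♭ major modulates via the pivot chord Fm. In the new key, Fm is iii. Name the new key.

The numeral iii denotes a minor triad on scale degree 3. With F on degree 3, the tonic of the new key is D♭.
Degree 3 carries a minor triad in major keys, so the destination is D♭ major.
Check: the diatonic triads of D♭ major are D♭ (I), E♭m (ii), Fm (iii), G♭ (IV), A♭ (V), B♭m (vi), Cdim (vii°) — Fm is indeed iii.

D♭ major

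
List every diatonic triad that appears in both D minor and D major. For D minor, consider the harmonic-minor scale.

A, C#dim

Triads in D minor (harmonic minor): D minor (i), E diminished (ii°), F augmented (III+), G minor (iv), A major (V), Bb major (VI), C# diminished (vii°).
Triads in D major: D major (I), E minor (ii), F# minor (iii), G major (IV), A major (V), B minor (vi), C# diminished (vii°).
Shared triads with their functions: A major (V in D minor, V in D major); C# diminished (vii° in D minor, vii° in D major).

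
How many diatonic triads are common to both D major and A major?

4

Diatonic triads of D major: D major (I), E minor (ii), F# minor (iii), G major (IV), A major (V), B minor (vi), C# diminished (vii°).
Diatonic triads of A major: A major (I), B minor (ii), C# minor (iii), D major (IV), E major (V), F# minor (vi), G# diminished (vii°).
Matching root and quality in both lists: D major, F# minor, A major, B minor.
That gives 4 common triads.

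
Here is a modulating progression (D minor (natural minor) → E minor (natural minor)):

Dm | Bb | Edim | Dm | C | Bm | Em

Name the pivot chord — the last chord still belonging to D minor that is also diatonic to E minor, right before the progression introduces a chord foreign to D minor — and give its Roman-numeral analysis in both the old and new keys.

Chords diatonic to D minor: Dm, Edim, F, Gm, Am, Bb, C.
Reading the progression, the first chord not in that set is Bm, so the modulation leaves D minor there.
The chord immediately before Bm is C, which is diatonic to both keys: VII in D minor and VI in E minor.

C — VII in D minor, VI in E minor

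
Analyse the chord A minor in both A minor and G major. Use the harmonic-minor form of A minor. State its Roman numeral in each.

The scale of A minor (harmonic minor) is A B C D E F G♯; A is degree 1, and the triad built there (A-C-E) is minor, so it is i.
The scale of G major is G A B C D E F♯; A is degree 2, and the triad built there (A-C-E) is minor, so it is ii.

i in A minor; ii in G major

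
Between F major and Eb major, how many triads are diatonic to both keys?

2

Diatonic triads of F major: F major (I), G minor (ii), A minor (iii), Bb major (IV), C major (V), D minor (vi), E diminished (vii°).
Diatonic triads of Eb major: Eb major (I), F minor (ii), G minor (iii), Ab major (IV), Bb major (V), C minor (vi), D diminished (vii°).
Matching root and quality in both lists: G minor, Bb major.
That gives 2 common triads.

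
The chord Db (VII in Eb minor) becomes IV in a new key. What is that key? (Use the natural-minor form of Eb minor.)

Ab major

The numeral IV denotes a major triad on scale degree 4. With Db on degree 4, the tonic of the new key is Ab.
Degree 4 carries a major triad in major keys, so the destination is Ab major.
Check: the diatonic triads of Ab major are Ab (I), Bbm (ii), Cm (iii), Db (IV), Eb (V), Fm (vi), Gdim (vii°) — Db is indeed IV.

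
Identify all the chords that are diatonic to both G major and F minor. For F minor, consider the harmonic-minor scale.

Triads in G major: G (I), Am (ii), Bm (iii), C (IV), D (V), Em (vi), F#dim (vii°).
Triads in F minor (harmonic minor): Fm (i), Gdim (ii°), Abaug (III+), Bbm (iv), C (V), Db (VI), Edim (vii°).
Shared triads with their functions: C (IV in G major, V in F minor).

C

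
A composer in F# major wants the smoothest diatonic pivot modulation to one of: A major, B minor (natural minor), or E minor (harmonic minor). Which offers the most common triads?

Triads of F# major: F# major (I), G# minor (ii), A# minor (iii), B major (IV), C# major (V), D# minor (vi), E# diminished (vii°).
A major shares 0: none.
B minor (natural minor) shares 0: none.
E minor (harmonic minor) shares 1: B.
The most common triads (1) are shared with E minor.

E minor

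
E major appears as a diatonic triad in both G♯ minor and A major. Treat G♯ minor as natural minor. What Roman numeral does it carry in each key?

VI in G♯ minor; V in A major

The scale of G♯ minor (natural minor) is G♯ A♯ B C♯ D♯ E F♯; E is degree 6, and the triad built there (E-G♯-B) is major, so it is VI.
The scale of A major is A B C♯ D E F♯ G♯; E is degree 5, and the triad built there (E-G♯-B) is major, so it is V.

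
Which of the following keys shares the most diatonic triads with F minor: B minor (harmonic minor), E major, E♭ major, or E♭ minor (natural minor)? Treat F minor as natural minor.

Triads of F minor (natural minor): F minor (i), G diminished (ii°), A♭ major (III), B♭ minor (iv), C minor (v), D♭ major (VI), E♭ major (VII).
B minor (harmonic minor) shares 0: none.
E major shares 0: none.
E♭ major shares 4: Fm, A♭, Cm, E♭.
E♭ minor (natural minor) shares 2: B♭m, D♭.
The most common triads (4) are shared with E♭ major.

E♭ major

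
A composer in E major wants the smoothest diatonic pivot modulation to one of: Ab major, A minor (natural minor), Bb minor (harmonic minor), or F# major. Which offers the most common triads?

F# major

Triads of E major: E (I), F#m (ii), G#m (iii), A (IV), B (V), C#m (vi), D#dim (vii°).
Ab major shares 0: none.
A minor (natural minor) shares 0: none.
Bb minor (harmonic minor) shares 0: none.
F# major shares 2: G#m, B.
The most common triads (2) are shared with F# major.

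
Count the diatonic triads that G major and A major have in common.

2

Diatonic triads of G major: G (I), Am (ii), Bm (iii), C (IV), D (V), Em (vi), F#dim (vii°).
Diatonic triads of A major: A (I), Bm (ii), C#m (iii), D (IV), E (V), F#m (vi), G#dim (vii°).
Matching root and quality in both lists: Bm, D.
That gives 2 common triads.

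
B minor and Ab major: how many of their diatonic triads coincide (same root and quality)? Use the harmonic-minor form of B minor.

Diatonic triads of B minor (harmonic minor): B minor (i), C# diminished (ii°), D augmented (III+), E minor (iv), F# major (V), G major (VI), A# diminished (vii°).
Diatonic triads of Ab major: Ab major (I), Bb minor (ii), C minor (iii), Db major (IV), Eb major (V), F minor (vi), G diminished (vii°).
No triad has the same root and quality in both keys.

0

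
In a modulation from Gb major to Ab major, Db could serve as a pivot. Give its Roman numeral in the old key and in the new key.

V in Gb major; IV in Ab major

The scale of Gb major is Gb Ab Bb Cb Db Eb F; Db is degree 5, and the triad built there (Db-F-Ab) is major, so it is V.
The scale of Ab major is Ab Bb C Db Eb F G; Db is degree 4, and the triad built there (Db-F-Ab) is major, so it is IV.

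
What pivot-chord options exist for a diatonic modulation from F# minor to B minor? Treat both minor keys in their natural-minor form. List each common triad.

F#m, A, Bm, D

Triads in F# minor (natural minor): F#m (i), G#dim (ii°), A (III), Bm (iv), C#m (v), D (VI), E (VII).
Triads in B minor (natural minor): Bm (i), C#dim (ii°), D (III), Em (iv), F#m (v), G (VI), A (VII).
Shared triads with their functions: F#m (i in F# minor, v in B minor); A (III in F# minor, VII in B minor); Bm (iv in F# minor, i in B minor); D (VI in F# minor, III in B minor).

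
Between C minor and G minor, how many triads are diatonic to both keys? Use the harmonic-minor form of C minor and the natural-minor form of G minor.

Diatonic triads of C minor (harmonic minor): Cm (i), Ddim (ii°), Ebaug (III+), Fm (iv), G (V), Ab (VI), Bdim (vii°).
Diatonic triads of G minor (natural minor): Gm (i), Adim (ii°), Bb (III), Cm (iv), Dm (v), Eb (VI), F (VII).
Matching root and quality in both lists: Cm.
That gives 1 common triad.

1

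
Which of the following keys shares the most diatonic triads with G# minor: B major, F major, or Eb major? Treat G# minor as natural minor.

B major

Triads of G# minor (natural minor): G#m (i), A#dim (ii°), B (III), C#m (iv), D#m (v), E (VI), F# (VII).
B major shares 7: G#m, A#dim, B, C#m, D#m, E, F#.
F major shares 0: none.
Eb major shares 0: none.
The most common triads (7) are shared with B major.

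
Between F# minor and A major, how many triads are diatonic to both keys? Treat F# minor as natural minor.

7

Diatonic triads of F# minor (natural minor): F#m (i), G#dim (ii°), A (III), Bm (iv), C#m (v), D (VI), E (VII).
Diatonic triads of A major: A (I), Bm (ii), C#m (iii), D (IV), E (V), F#m (vi), G#dim (vii°).
Matching root and quality in both lists: F#m, G#dim, A, Bm, C#m, D, E.
That gives 7 common triads.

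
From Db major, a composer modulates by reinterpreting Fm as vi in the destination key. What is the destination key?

Ab major

The numeral vi denotes a minor triad on scale degree 6. With F on degree 6, the tonic of the new key is Ab.
Degree 6 carries a minor triad in major keys, so the destination is Ab major.
Check: the diatonic triads of Ab major are Ab (I), Bbm (ii), Cm (iii), Db (IV), Eb (V), Fm (vi), Gdim (vii°) — Fm is indeed vi.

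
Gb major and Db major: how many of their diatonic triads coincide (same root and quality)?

4

Diatonic triads of Gb major: Gb (I), Abm (ii), Bbm (iii), Cb (IV), Db (V), Ebm (vi), Fdim (vii°).
Diatonic triads of Db major: Db (I), Ebm (ii), Fm (iii), Gb (IV), Ab (V), Bbm (vi), Cdim (vii°).
Matching root and quality in both lists: Gb, Bbm, Db, Ebm.
That gives 4 common triads.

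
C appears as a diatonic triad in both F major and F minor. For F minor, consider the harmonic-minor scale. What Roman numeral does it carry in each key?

V in F major; V in F minor

The scale of F major is F G A Bb C D E; C is degree 5, and the triad built there (C-E-G) is major, so it is V.
The scale of F minor (harmonic minor) is F G Ab Bb C Db E; C is degree 5, and the triad built there (C-E-G) is major, so it is V.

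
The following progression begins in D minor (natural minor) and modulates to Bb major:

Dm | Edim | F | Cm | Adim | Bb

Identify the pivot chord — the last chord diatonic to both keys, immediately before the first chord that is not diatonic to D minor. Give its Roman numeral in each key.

Chords diatonic to D minor: Dm, Edim, F, Gm, Am, Bb, C.
Reading the progression, the first chord not in that set is Cm, so the modulation leaves D minor there.
The chord immediately before Cm is F, which is diatonic to both keys: III in D minor and V in Bb major.

F — III in D minor, V in Bb major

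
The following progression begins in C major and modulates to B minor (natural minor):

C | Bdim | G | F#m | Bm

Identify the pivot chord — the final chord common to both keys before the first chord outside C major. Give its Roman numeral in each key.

Chords diatonic to C major: C, Dm, Em, F, G, Am, Bdim.
Reading the progression, the first chord not in that set is F#m, so the modulation leaves C major there.
The chord immediately before F#m is G, which is diatonic to both keys: V in C major and VI in B minor.

G — V in C major, VI in B minor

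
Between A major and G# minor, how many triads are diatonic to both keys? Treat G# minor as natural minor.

Diatonic triads of A major: A (I), Bm (ii), C#m (iii), D (IV), E (V), F#m (vi), G#dim (vii°).
Diatonic triads of G# minor (natural minor): G#m (i), A#dim (ii°), B (III), C#m (iv), D#m (v), E (VI), F# (VII).
Matching root and quality in both lists: C#m, E.
That gives 2 common triads.

2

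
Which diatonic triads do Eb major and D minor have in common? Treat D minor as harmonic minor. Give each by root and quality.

Triads in Eb major: Eb (I), Fm (ii), Gm (iii), Ab (IV), Bb (V), Cm (vi), Ddim (vii°).
Triads in D minor (harmonic minor): Dm (i), Edim (ii°), Faug (III+), Gm (iv), A (V), Bb (VI), C#dim (vii°).
Shared triads with their functions: Gm (iii in Eb major, iv in D minor); Bb (V in Eb major, VI in D minor).

Gm, Bb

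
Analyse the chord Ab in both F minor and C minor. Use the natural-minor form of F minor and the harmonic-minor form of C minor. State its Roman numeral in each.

III in F minor; VI in C minor

The scale of F minor (natural minor) is F G Ab Bb C Db Eb; Ab is degree 3, and the triad built there (Ab-C-Eb) is major, so it is III.
The scale of C minor (harmonic minor) is C D Eb F G Ab B; Ab is degree 6, and the triad built there (Ab-C-Eb) is major, so it is VI.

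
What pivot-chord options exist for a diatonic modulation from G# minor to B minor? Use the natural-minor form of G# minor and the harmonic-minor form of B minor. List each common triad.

A#dim, F#

Triads in G# minor (natural minor): G#m (i), A#dim (ii°), B (III), C#m (iv), D#m (v), E (VI), F# (VII).
Triads in B minor (harmonic minor): Bm (i), C#dim (ii°), Daug (III+), Em (iv), F# (V), G (VI), A#dim (vii°).
Shared triads with their functions: A#dim (ii° in G# minor, vii° in B minor); F# (VII in G# minor, V in B minor).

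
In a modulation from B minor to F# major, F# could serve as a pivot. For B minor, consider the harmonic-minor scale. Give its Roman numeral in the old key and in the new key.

V in B minor; I in F# major

The scale of B minor (harmonic minor) is B C# D E F# G A#; F# is degree 5, and the triad built there (F#-A#-C#) is major, so it is V.
The scale of F# major is F# G# A# B C# D# E#; F# is degree 1, and the triad built there (F#-A#-C#) is major, so it is I.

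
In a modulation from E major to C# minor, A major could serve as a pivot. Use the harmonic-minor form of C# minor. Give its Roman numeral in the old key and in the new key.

IV in E major; VI in C# minor

The scale of E major is E F# G# A B C# D#; A is degree 4, and the triad built there (A-C#-E) is major, so it is IV.
The scale of C# minor (harmonic minor) is C# D# E F# G# A B#; A is degree 6, and the triad built there (A-C#-E) is major, so it is VI.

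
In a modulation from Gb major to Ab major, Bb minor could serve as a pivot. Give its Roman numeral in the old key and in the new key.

The scale of Gb major is Gb Ab Bb Cb Db Eb F; Bb is degree 3, and the triad built there (Bb-Db-F) is minor, so it is iii.
The scale of Ab major is Ab Bb C Db Eb F G; Bb is degree 2, and the triad built there (Bb-Db-F) is minor, so it is ii.

iii in Gb major; ii in Ab major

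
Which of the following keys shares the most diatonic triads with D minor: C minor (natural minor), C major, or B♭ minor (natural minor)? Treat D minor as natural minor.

Triads of D minor (natural minor): D minor (i), E diminished (ii°), F major (III), G minor (iv), A minor (v), B♭ major (VI), C major (VII).
C minor (natural minor) shares 2: Gm, B♭.
C major shares 4: Dm, F, Am, C.
B♭ minor (natural minor) shares 0: none.
The most common triads (4) are shared with C major.

C major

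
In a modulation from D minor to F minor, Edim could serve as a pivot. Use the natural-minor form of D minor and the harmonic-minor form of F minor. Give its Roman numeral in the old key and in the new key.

ii° in D minor; vii° in F minor

The scale of D minor (natural minor) is D E F G A B♭ C; E is degree 2, and the triad built there (E-G-B♭) is diminished, so it is ii°.
The scale of F minor (harmonic minor) is F G A♭ B♭ C D♭ E; E is degree 7, and the triad built there (E-G-B♭) is diminished, so it is vii°.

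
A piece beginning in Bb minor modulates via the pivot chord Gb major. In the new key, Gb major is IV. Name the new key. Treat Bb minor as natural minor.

The numeral IV denotes a major triad on scale degree 4. With Gb on degree 4, the tonic of the new key is Db.
Degree 4 carries a major triad in major keys, so the destination is Db major.
Check: the diatonic triads of Db major are Db (I), Ebm (ii), Fm (iii), Gb (IV), Ab (V), Bbm (vi), Cdim (vii°) — Gb major is indeed IV.

Db major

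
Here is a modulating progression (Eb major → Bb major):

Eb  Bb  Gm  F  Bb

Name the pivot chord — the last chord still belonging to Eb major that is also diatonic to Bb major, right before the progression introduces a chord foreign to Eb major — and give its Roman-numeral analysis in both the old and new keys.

Gm — iii in Eb major, vi in Bb major

Chords diatonic to Eb major: Eb, Fm, Gm, Ab, Bb, Cm, Ddim.
Reading the progression, the first chord not in that set is F, so the modulation leaves Eb major there.
The chord immediately before F is Gm, which is diatonic to both keys: iii in Eb major and vi in Bb major.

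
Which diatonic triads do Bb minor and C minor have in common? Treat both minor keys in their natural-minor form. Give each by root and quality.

Triads in Bb minor (natural minor): Bb minor (i), C diminished (ii°), Db major (III), Eb minor (iv), F minor (v), Gb major (VI), Ab major (VII).
Triads in C minor (natural minor): C minor (i), D diminished (ii°), Eb major (III), F minor (iv), G minor (v), Ab major (VI), Bb major (VII).
Shared triads with their functions: F minor (v in Bb minor, iv in C minor); Ab major (VII in Bb minor, VI in C minor).

Fm, Ab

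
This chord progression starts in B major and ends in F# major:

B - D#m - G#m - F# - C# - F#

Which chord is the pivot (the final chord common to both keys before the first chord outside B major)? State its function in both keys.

Chords diatonic to B major: B, C#m, D#m, E, F#, G#m, A#dim.
Reading the progression, the first chord not in that set is C#, so the modulation leaves B major there.
The chord immediately before C# is F#, which is diatonic to both keys: V in B major and I in F# major.

F# — V in B major, I in F# major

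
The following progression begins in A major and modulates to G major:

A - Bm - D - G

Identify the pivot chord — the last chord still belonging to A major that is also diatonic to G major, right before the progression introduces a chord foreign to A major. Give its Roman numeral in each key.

D — IV in A major, V in G major

Chords diatonic to A major: A, Bm, C#m, D, E, F#m, G#dim.
Reading the progression, the first chord not in that set is G, so the modulation leaves A major there.
The chord immediately before G is D, which is diatonic to both keys: IV in A major and V in G major.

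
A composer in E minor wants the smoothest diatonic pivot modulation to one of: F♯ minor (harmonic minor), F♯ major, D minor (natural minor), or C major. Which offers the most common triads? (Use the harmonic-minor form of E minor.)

C major

Triads of E minor (harmonic minor): E minor (i), F♯ diminished (ii°), G augmented (III+), A minor (iv), B major (V), C major (VI), D♯ diminished (vii°).
F♯ minor (harmonic minor) shares 0: none.
F♯ major shares 1: B.
D minor (natural minor) shares 2: Am, C.
C major shares 3: Em, Am, C.
The most common triads (3) are shared with C major.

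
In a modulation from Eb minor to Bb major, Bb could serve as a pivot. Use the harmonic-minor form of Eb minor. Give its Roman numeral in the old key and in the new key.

V in Eb minor; I in Bb major

The scale of Eb minor (harmonic minor) is Eb F Gb Ab Bb Cb D; Bb is degree 5, and the triad built there (Bb-D-F) is major, so it is V.
The scale of Bb major is Bb C D Eb F G A; Bb is degree 1, and the triad built there (Bb-D-F) is major, so it is I.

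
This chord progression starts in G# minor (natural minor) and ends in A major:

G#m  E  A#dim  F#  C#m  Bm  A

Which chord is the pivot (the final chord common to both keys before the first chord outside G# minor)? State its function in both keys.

C#m — iv in G# minor, iii in A major

Chords diatonic to G# minor: G#m, A#dim, B, C#m, D#m, E, F#.
Reading the progression, the first chord not in that set is Bm, so the modulation leaves G# minor there.
The chord immediately before Bm is C#m, which is diatonic to both keys: iv in G# minor and iii in A major.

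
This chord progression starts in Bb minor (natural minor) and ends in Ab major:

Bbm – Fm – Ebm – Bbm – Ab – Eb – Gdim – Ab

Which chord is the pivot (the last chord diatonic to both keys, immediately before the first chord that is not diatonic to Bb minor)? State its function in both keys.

Ab — VII in Bb minor, I in Ab major

Chords diatonic to Bb minor: Bbm, Cdim, Db, Ebm, Fm, Gb, Ab.
Reading the progression, the first chord not in that set is Eb, so the modulation leaves Bb minor there.
The chord immediately before Eb is Ab, which is diatonic to both keys: VII in Bb minor and I in Ab major.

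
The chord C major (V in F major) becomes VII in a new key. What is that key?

The numeral VII denotes a major triad on scale degree 7. With C on degree 7, the tonic of the new key is D.
Degree 7 carries a major triad in natural-minor keys, so the destination is D minor.
Check: the diatonic triads of D minor (natural minor) are Dm (i), Edim (ii°), F (III), Gm (iv), Am (v), Bb (VI), C (VII) — C major is indeed VII.

D minor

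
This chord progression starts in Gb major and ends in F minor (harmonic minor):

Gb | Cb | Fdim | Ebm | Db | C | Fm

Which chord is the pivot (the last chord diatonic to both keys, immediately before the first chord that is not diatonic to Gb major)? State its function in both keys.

Db — V in Gb major, VI in F minor

Chords diatonic to Gb major: Gb, Abm, Bbm, Cb, Db, Ebm, Fdim.
Reading the progression, the first chord not in that set is C, so the modulation leaves Gb major there.
The chord immediately before C is Db, which is diatonic to both keys: V in Gb major and VI in F minor.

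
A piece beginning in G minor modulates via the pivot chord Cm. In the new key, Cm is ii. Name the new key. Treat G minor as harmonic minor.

The numeral ii denotes a minor triad on scale degree 2. With C on degree 2, the tonic of the new key is Bb.
Degree 2 carries a minor triad in major keys, so the destination is Bb major.
Check: the diatonic triads of Bb major are Bb (I), Cm (ii), Dm (iii), Eb (IV), F (V), Gm (vi), Adim (vii°) — Cm is indeed ii.

Bb major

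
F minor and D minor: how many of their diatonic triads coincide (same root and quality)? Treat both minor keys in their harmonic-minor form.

Diatonic triads of F minor (harmonic minor): F minor (i), G diminished (ii°), A♭ augmented (III+), B♭ minor (iv), C major (V), D♭ major (VI), E diminished (vii°).
Diatonic triads of D minor (harmonic minor): D minor (i), E diminished (ii°), F augmented (III+), G minor (iv), A major (V), B♭ major (VI), C♯ diminished (vii°).
Matching root and quality in both lists: E diminished.
That gives 1 common triad.

1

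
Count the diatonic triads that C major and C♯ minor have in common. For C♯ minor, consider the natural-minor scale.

Diatonic triads of C major: C (I), Dm (ii), Em (iii), F (IV), G (V), Am (vi), Bdim (vii°).
Diatonic triads of C♯ minor (natural minor): C♯m (i), D♯dim (ii°), E (III), F♯m (iv), G♯m (v), A (VI), B (VII).
No triad has the same root and quality in both keys.

0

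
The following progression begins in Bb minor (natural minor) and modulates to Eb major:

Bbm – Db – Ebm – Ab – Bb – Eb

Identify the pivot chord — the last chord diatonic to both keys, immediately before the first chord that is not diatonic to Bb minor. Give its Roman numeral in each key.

Ab — VII in Bb minor, IV in Eb major

Chords diatonic to Bb minor: Bbm, Cdim, Db, Ebm, Fm, Gb, Ab.
Reading the progression, the first chord not in that set is Bb, so the modulation leaves Bb minor there.
The chord immediately before Bb is Ab, which is diatonic to both keys: VII in Bb minor and IV in Eb major.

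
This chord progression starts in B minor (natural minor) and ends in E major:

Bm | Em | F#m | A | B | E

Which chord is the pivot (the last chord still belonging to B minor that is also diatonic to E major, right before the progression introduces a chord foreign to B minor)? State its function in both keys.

Chords diatonic to B minor: Bm, C#dim, D, Em, F#m, G, A.
Reading the progression, the first chord not in that set is B, so the modulation leaves B minor there.
The chord immediately before B is A, which is diatonic to both keys: VII in B minor and IV in E major.

A — VII in B minor, IV in E major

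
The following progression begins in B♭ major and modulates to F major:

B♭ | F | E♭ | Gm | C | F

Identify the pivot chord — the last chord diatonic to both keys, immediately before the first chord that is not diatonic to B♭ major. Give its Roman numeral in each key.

Chords diatonic to B♭ major: B♭, Cm, Dm, E♭, F, Gm, Adim.
Reading the progression, the first chord not in that set is C, so the modulation leaves B♭ major there.
The chord immediately before C is Gm, which is diatonic to both keys: vi in B♭ major and ii in F major.

Gm — vi in B♭ major, ii in F major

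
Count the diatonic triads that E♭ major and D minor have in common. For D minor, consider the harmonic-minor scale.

Diatonic triads of E♭ major: E♭ (I), Fm (ii), Gm (iii), A♭ (IV), B♭ (V), Cm (vi), Ddim (vii°).
Diatonic triads of D minor (harmonic minor): Dm (i), Edim (ii°), Faug (III+), Gm (iv), A (V), B♭ (VI), C♯dim (vii°).
Matching root and quality in both lists: Gm, B♭.
That gives 2 common triads.

2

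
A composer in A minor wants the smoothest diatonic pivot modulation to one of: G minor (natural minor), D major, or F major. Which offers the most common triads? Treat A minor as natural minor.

F major

Triads of A minor (natural minor): Am (i), Bdim (ii°), C (III), Dm (iv), Em (v), F (VI), G (VII).
G minor (natural minor) shares 2: Dm, F.
D major shares 2: Em, G.
F major shares 4: Am, C, Dm, F.
The most common triads (4) are shared with F major.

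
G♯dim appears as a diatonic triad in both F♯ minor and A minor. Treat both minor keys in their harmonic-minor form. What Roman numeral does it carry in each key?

The scale of F♯ minor (harmonic minor) is F♯ G♯ A B C♯ D E♯; G♯ is degree 2, and the triad built there (G♯-B-D) is diminished, so it is ii°.
The scale of A minor (harmonic minor) is A B C D E F G♯; G♯ is degree 7, and the triad built there (G♯-B-D) is diminished, so it is vii°.

ii° in F♯ minor; vii° in A minor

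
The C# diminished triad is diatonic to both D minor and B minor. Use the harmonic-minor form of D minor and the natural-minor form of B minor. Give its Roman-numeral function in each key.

vii° in D minor; ii° in B minor

The scale of D minor (harmonic minor) is D E F G A Bb C#; C# is degree 7, and the triad built there (C#-E-G) is diminished, so it is vii°.
The scale of B minor (natural minor) is B C# D E F# G A; C# is degree 2, and the triad built there (C#-E-G) is diminished, so it is ii°.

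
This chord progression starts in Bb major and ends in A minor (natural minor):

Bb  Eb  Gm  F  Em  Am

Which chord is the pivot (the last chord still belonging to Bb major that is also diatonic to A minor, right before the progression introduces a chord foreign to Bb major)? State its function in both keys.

F — V in Bb major, VI in A minor

Chords diatonic to Bb major: Bb, Cm, Dm, Eb, F, Gm, Adim.
Reading the progression, the first chord not in that set is Em, so the modulation leaves Bb major there.
The chord immediately before Em is F, which is diatonic to both keys: V in Bb major and VI in A minor.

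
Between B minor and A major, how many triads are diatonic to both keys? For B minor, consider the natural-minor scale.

4

Diatonic triads of B minor (natural minor): Bm (i), C♯dim (ii°), D (III), Em (iv), F♯m (v), G (VI), A (VII).
Diatonic triads of A major: A (I), Bm (ii), C♯m (iii), D (IV), E (V), F♯m (vi), G♯dim (vii°).
Matching root and quality in both lists: Bm, D, F♯m, A.
That gives 4 common triads.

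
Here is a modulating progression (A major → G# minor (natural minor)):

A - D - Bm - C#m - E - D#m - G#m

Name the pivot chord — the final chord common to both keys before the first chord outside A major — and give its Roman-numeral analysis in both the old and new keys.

E — V in A major, VI in G# minor

Chords diatonic to A major: A, Bm, C#m, D, E, F#m, G#dim.
Reading the progression, the first chord not in that set is D#m, so the modulation leaves A major there.
The chord immediately before D#m is E, which is diatonic to both keys: V in A major and VI in G# minor.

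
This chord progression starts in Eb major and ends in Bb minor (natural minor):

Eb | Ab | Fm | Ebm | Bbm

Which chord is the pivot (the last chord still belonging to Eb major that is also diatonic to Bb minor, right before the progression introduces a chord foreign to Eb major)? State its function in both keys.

Fm — ii in Eb major, v in Bb minor

Chords diatonic to Eb major: Eb, Fm, Gm, Ab, Bb, Cm, Ddim.
Reading the progression, the first chord not in that set is Ebm, so the modulation leaves Eb major there.
The chord immediately before Ebm is Fm, which is diatonic to both keys: ii in Eb major and v in Bb minor.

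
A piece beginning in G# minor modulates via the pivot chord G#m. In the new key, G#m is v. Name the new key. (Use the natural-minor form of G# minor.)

C# minor

The numeral v denotes a minor triad on scale degree 5. With G# on degree 5, the tonic of the new key is C#.
Degree 5 carries a minor triad in natural-minor keys, so the destination is C# minor.
Check: the diatonic triads of C# minor (natural minor) are C#m (i), D#dim (ii°), E (III), F#m (iv), G#m (v), A (VI), B (VII) — G#m is indeed v.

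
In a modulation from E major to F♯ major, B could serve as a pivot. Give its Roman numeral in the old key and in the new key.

The scale of E major is E F♯ G♯ A B C♯ D♯; B is degree 5, and the triad built there (B-D♯-F♯) is major, so it is V.
The scale of F♯ major is F♯ G♯ A♯ B C♯ D♯ E♯; B is degree 4, and the triad built there (B-D♯-F♯) is major, so it is IV.

V in E major; IV in F♯ major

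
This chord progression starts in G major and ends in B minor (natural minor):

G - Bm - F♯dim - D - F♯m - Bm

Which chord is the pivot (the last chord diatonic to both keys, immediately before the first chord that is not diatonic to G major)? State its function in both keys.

D — V in G major, III in B minor

Chords diatonic to G major: G, Am, Bm, C, D, Em, F♯dim.
Reading the progression, the first chord not in that set is F♯m, so the modulation leaves G major there.
The chord immediately before F♯m is D, which is diatonic to both keys: V in G major and III in B minor.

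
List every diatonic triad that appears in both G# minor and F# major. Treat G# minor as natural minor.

Triads in G# minor (natural minor): G#m (i), A#dim (ii°), B (III), C#m (iv), D#m (v), E (VI), F# (VII).
Triads in F# major: F# (I), G#m (ii), A#m (iii), B (IV), C# (V), D#m (vi), E#dim (vii°).
Shared triads with their functions: G#m (i in G# minor, ii in F# major); B (III in G# minor, IV in F# major); D#m (v in G# minor, vi in F# major); F# (VII in G# minor, I in F# major).

G#m, B, D#m, F#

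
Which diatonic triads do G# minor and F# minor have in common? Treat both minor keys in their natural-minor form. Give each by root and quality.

C#m, E

Triads in G# minor (natural minor): G#m (i), A#dim (ii°), B (III), C#m (iv), D#m (v), E (VI), F# (VII).
Triads in F# minor (natural minor): F#m (i), G#dim (ii°), A (III), Bm (iv), C#m (v), D (VI), E (VII).
Shared triads with their functions: C#m (iv in G# minor, v in F# minor); E (VI in G# minor, VII in F# minor).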